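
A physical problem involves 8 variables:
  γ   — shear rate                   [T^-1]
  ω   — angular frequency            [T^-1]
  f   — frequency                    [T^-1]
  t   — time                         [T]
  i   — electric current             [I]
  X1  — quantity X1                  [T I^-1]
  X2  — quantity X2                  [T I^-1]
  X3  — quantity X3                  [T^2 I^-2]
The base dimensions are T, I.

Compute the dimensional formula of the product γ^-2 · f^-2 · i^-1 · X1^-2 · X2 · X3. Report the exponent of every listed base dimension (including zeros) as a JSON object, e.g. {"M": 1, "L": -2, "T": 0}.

{"T": 5, "I": -2}

Write exponents as rows T,I / cols γ,ω,f,t,i,X1,X2,X3:
  T: [-1 -1 -1  1  0  1  1  2]
  I: [ 0  0  0  0  1 -1 -1 -2]
  [T]: (-2)·-1+(-2)·-1+(-1)·0+(-2)·1+(1)·1+(1)·2 = 5
  [I]: (-2)·0+(-2)·0+(-1)·1+(-2)·-1+(1)·-1+(1)·-2 = -2
⇒ T^5 I^-2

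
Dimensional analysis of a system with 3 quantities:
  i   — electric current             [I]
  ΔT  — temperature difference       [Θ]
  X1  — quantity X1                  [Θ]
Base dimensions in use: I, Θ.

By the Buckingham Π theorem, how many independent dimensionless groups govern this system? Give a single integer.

1

Write exponents as rows I,Θ / cols i,ΔT,X1:
  I: [ 1  0  0]
  Θ: [ 0  1  1]
Echelon form has 2 nonzero rows (pivots: i,ΔT)
Π count = n − r = 3 − 2 = 1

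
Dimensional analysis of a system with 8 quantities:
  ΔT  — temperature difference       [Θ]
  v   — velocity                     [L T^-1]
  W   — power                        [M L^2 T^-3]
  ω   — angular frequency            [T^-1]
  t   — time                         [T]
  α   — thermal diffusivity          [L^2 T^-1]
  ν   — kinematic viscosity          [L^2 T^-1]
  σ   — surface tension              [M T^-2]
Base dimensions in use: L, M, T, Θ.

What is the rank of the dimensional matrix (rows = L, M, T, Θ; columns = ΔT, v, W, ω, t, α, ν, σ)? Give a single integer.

Exponent matrix [L,M,T,Θ] × [ΔT,v,W,ω,t,α,ν,σ]:
  L: [ 0  1  2  0  0  2  2  0]
  M: [ 0  0  1  0  0  0  0  1]
  T: [ 0 -1 -3 -1  1 -1 -1 -2]
  Θ: [ 1  0  0  0  0  0  0  0]
Row reduction gives pivot columns ΔT,v,W,ω; rank = 4

4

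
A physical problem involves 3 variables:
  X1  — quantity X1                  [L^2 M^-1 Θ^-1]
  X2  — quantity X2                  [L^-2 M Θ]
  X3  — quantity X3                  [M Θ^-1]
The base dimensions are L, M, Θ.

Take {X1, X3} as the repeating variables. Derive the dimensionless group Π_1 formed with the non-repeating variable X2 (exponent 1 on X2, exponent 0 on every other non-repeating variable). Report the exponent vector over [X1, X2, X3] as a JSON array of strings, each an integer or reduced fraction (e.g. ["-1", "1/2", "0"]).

["1", "1", "0"]

Dimensional matrix (L×M×Θ by X1×X2×X3):
  L: [ 2 -2  0]
  M: [-1  1  1]
  Θ: [-1  1 -1]
Echelon form has 2 nonzero rows (pivots: X1,X3)
Pivot set = {X1,X3}, free = {X2}
RREF:
  r0: [   1   -1    0]
  r1: [   0    0    1]
  r2: [   0    0    0]
Fix exponent of X2 at 1; solve each RREF row for its pivot's exponent:
  r0: exp(X1) + (-1)·1 = 0 ⇒ exp(X1) = 1
  r1: exp(X3) + (0)·1 = 0 ⇒ exp(X3) = 0
Π_1 = X1 · X2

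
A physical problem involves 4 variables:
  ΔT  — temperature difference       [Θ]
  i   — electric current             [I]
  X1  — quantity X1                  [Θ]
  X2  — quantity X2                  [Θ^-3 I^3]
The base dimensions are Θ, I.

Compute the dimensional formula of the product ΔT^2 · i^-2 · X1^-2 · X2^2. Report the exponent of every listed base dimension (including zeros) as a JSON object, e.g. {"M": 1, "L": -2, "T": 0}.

Dimensional matrix (Θ×I by ΔT×i×X1×X2):
  Θ: [ 1  0  1 -3]
  I: [ 0  1  0  3]
  [Θ]: (2)·1+(-2)·0+(-2)·1+(2)·-3 = -6
  [I]: (2)·0+(-2)·1+(-2)·0+(2)·3 = 4
⇒ Θ^-6 I^4

{"Θ": -6, "I": 4}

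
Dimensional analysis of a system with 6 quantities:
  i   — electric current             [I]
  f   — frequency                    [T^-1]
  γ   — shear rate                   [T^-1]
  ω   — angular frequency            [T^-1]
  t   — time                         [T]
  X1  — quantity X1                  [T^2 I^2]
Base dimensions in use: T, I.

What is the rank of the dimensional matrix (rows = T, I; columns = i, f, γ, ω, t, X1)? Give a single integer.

Exponent matrix [T,I] × [i,f,γ,ω,t,X1]:
  T: [ 0 -1 -1 -1  1  2]
  I: [ 1  0  0  0  0  2]
Row reduction gives pivot columns i,f; rank = 2

2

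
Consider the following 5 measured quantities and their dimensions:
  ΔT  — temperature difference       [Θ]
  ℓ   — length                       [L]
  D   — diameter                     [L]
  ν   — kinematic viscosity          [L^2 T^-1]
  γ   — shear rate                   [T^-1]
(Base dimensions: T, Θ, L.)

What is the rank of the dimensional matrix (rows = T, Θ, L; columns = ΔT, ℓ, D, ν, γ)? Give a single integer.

Exponent matrix [T,Θ,L] × [ΔT,ℓ,D,ν,γ]:
  T: [ 0  0  0 -1 -1]
  Θ: [ 1  0  0  0  0]
  L: [ 0  1  1  2  0]
RREF → pivots at {ΔT,ℓ,ν} ⇒ r = 3

3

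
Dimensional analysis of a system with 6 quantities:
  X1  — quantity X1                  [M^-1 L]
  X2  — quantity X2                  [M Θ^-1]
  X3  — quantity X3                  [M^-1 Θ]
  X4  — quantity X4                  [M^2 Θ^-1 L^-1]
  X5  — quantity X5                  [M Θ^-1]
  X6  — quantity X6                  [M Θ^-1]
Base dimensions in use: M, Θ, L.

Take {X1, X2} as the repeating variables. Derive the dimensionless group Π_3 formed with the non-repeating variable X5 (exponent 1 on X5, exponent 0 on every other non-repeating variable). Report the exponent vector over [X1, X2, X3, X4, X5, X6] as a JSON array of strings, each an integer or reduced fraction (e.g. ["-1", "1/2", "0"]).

["0", "-1", "0", "0", "1", "0"]

Dimensional matrix (M×Θ×L by X1×X2×X3×X4×X5×X6):
  M: [-1  1 -1  2  1  1]
  Θ: [ 0 -1  1 -1 -1 -1]
  L: [ 1  0  0 -1  0  0]
Row reduction gives pivot columns X1,X2; rank = 2
Repeat: X1,X2; free: X3,X4,X5,X6
RREF:
  r0: [   1    0    0   -1    0    0]
  r1: [   0    1   -1    1    1    1]
  r2: [   0    0    0    0    0    0]
Fix exponent of X5 at 1, X3 at 0, X4 at 0, X6 at 0; solve each RREF row for its pivot's exponent:
  r0: exp(X1) + (0)·1 = 0 ⇒ exp(X1) = 0
  r1: exp(X2) + (1)·1 = 0 ⇒ exp(X2) = -1
Π_3 = X2^-1 · X5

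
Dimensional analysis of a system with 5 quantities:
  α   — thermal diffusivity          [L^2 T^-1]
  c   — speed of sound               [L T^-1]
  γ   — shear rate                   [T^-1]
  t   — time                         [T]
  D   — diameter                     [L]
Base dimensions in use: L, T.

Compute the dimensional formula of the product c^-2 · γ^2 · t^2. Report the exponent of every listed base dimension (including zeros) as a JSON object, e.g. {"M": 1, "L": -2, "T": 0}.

Dimensional matrix (L×T by α×c×γ×t×D):
  L: [ 2  1  0  0  1]
  T: [-1 -1 -1  1  0]
  [L]: (-2)·1+(2)·0+(2)·0 = -2
  [T]: (-2)·-1+(2)·-1+(2)·1 = 2
⇒ L^-2 T^2

{"L": -2, "T": 2}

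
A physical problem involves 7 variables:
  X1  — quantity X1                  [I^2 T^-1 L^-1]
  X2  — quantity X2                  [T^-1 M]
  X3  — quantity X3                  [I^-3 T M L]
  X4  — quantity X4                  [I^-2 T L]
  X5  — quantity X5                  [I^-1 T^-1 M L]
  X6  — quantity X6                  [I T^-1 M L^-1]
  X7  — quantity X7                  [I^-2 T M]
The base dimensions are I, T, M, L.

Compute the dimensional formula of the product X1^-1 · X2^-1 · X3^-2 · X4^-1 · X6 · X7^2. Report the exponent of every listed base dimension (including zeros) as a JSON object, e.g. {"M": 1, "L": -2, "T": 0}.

Exponent matrix [I,T,M,L] × [X1,X2,X3,X4,X5,X6,X7]:
  I: [ 2  0 -3 -2 -1  1 -2]
  T: [-1 -1  1  1 -1 -1  1]
  M: [ 0  1  1  0  1  1  1]
  L: [-1  0  1  1  1 -1  0]
  [I]: (-1)·2+(-1)·0+(-2)·-3+(-1)·-2+(1)·1+(2)·-2 = 3
  [T]: (-1)·-1+(-1)·-1+(-2)·1+(-1)·1+(1)·-1+(2)·1 = 0
  [M]: (-1)·0+(-1)·1+(-2)·1+(-1)·0+(1)·1+(2)·1 = 0
  [L]: (-1)·-1+(-1)·0+(-2)·1+(-1)·1+(1)·-1+(2)·0 = -3
⇒ I^3 L^-3

{"I": 3, "T": 0, "M": 0, "L": -3}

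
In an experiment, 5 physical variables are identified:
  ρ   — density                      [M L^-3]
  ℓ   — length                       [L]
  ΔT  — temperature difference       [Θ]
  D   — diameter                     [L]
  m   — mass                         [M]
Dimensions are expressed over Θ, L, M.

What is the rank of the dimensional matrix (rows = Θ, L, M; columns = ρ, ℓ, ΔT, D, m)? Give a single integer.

3

Dimensional matrix (Θ×L×M by ρ×ℓ×ΔT×D×m):
  Θ: [ 0  0  1  0  0]
  L: [-3  1  0  1  0]
  M: [ 1  0  0  0  1]
Echelon form has 3 nonzero rows (pivots: ρ,ℓ,ΔT)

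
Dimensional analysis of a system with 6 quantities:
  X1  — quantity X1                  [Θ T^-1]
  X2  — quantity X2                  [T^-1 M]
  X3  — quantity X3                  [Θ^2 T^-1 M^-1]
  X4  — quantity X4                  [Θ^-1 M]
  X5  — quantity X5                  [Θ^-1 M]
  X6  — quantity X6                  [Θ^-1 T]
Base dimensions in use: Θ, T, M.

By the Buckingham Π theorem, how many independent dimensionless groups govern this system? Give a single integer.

4

Write exponents as rows Θ,T,M / cols X1,X2,X3,X4,X5,X6:
  Θ: [ 1  0  2 -1 -1 -1]
  T: [-1 -1 -1  0  0  1]
  M: [ 0  1 -1  1  1  0]
Row reduction gives pivot columns X1,X2; rank = 2
n=6, r=2 ⇒ 4 dimensionless groups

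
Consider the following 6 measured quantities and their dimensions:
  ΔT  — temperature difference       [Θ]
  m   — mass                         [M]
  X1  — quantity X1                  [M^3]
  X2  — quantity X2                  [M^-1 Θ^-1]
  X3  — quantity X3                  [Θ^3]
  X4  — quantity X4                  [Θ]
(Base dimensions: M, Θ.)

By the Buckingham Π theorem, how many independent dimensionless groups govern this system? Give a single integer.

4

Dimensional matrix (M×Θ by ΔT×m×X1×X2×X3×X4):
  M: [ 0  1  3 -1  0  0]
  Θ: [ 1  0  0 -1  3  1]
Row reduction gives pivot columns ΔT,m; rank = 2
6 vars − rank 2 = 4 Π groups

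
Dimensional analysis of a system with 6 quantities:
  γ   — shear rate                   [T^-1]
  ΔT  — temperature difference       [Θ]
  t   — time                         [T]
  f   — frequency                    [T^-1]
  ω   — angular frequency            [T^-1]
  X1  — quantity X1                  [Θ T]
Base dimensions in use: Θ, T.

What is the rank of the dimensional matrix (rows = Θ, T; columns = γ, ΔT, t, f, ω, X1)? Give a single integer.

2

Dimensional matrix (Θ×T by γ×ΔT×t×f×ω×X1):
  Θ: [ 0  1  0  0  0  1]
  T: [-1  0  1 -1 -1  1]
Row reduction gives pivot columns γ,ΔT; rank = 2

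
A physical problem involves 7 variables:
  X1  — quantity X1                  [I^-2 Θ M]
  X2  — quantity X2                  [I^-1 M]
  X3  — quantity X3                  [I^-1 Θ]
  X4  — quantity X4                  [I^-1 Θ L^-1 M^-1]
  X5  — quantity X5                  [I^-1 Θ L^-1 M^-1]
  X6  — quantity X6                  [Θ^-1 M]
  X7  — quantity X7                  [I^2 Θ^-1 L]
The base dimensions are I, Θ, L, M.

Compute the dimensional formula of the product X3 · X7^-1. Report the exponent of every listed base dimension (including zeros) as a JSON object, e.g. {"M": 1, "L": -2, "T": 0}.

Write exponents as rows I,Θ,L,M / cols X1,X2,X3,X4,X5,X6,X7:
  I: [-2 -1 -1 -1 -1  0  2]
  Θ: [ 1  0  1  1  1 -1 -1]
  L: [ 0  0  0 -1 -1  0  1]
  M: [ 1  1  0 -1 -1  1  0]
  [I]: (1)·-1+(-1)·2 = -3
  [Θ]: (1)·1+(-1)·-1 = 2
  [L]: (1)·0+(-1)·1 = -1
  [M]: (1)·0+(-1)·0 = 0
⇒ I^-3 Θ^2 L^-1

{"I": -3, "Θ": 2, "L": -1, "M": 0}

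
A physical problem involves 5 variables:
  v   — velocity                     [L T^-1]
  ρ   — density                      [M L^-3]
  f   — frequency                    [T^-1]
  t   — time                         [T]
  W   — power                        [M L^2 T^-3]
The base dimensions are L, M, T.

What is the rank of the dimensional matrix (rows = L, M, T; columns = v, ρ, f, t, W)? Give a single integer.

3

Dimensional matrix (L×M×T by v×ρ×f×t×W):
  L: [ 1 -3  0  0  2]
  M: [ 0  1  0  0  1]
  T: [-1  0 -1  1 -3]
Echelon form has 3 nonzero rows (pivots: v,ρ,f)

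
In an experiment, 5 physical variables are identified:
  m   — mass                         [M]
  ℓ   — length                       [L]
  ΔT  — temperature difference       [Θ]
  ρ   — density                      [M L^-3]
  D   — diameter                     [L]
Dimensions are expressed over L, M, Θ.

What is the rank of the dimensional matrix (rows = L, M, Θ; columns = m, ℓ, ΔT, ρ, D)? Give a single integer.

3

Dimensional matrix (L×M×Θ by m×ℓ×ΔT×ρ×D):
  L: [ 0  1  0 -3  1]
  M: [ 1  0  0  1  0]
  Θ: [ 0  0  1  0  0]
Row reduction gives pivot columns m,ℓ,ΔT; rank = 3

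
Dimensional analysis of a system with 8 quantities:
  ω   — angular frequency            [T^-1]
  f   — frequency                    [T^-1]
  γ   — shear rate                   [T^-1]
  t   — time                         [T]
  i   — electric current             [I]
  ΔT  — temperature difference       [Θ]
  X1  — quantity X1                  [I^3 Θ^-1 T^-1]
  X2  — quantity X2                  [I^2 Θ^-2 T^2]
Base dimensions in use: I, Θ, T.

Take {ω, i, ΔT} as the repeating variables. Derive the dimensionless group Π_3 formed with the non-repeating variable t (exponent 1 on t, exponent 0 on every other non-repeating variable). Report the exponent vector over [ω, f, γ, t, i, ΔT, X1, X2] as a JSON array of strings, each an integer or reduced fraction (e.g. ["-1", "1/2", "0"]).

["1", "0", "0", "1", "0", "0", "0", "0"]

Write exponents as rows I,Θ,T / cols ω,f,γ,t,i,ΔT,X1,X2:
  I: [ 0  0  0  0  1  0  3  2]
  Θ: [ 0  0  0  0  0  1 -1 -2]
  T: [-1 -1 -1  1  0  0 -1  2]
Row reduction gives pivot columns ω,i,ΔT; rank = 3
Pivot set = {ω,i,ΔT}, free = {f,γ,t,X1,X2}
RREF:
  r0: [   1    1    1   -1    0    0    1   -2]
  r1: [   0    0    0    0    1    0    3    2]
  r2: [   0    0    0    0    0    1   -1   -2]
Fix exponent of t at 1, f at 0, γ at 0, X1 at 0, X2 at 0; solve each RREF row for its pivot's exponent:
  r0: exp(ω) + (-1)·1 = 0 ⇒ exp(ω) = 1
  r1: exp(i) + (0)·1 = 0 ⇒ exp(i) = 0
  r2: exp(ΔT) + (0)·1 = 0 ⇒ exp(ΔT) = 0
Π_3 = ω · t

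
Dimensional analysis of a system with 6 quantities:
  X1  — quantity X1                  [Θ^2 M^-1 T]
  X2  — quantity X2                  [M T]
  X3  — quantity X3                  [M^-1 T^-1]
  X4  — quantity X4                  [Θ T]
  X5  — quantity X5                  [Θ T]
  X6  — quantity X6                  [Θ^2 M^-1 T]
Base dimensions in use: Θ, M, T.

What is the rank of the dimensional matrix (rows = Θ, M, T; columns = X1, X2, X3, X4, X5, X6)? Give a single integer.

2

Exponent matrix [Θ,M,T] × [X1,X2,X3,X4,X5,X6]:
  Θ: [ 2  0  0  1  1  2]
  M: [-1  1 -1  0  0 -1]
  T: [ 1  1 -1  1  1  1]
Echelon form has 2 nonzero rows (pivots: X1,X2)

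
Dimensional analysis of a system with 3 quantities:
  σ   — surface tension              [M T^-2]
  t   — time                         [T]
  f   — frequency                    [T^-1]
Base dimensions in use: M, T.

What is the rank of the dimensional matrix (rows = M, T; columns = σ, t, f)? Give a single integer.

Exponent matrix [M,T] × [σ,t,f]:
  M: [ 1  0  0]
  T: [-2  1 -1]
Echelon form has 2 nonzero rows (pivots: σ,t)

2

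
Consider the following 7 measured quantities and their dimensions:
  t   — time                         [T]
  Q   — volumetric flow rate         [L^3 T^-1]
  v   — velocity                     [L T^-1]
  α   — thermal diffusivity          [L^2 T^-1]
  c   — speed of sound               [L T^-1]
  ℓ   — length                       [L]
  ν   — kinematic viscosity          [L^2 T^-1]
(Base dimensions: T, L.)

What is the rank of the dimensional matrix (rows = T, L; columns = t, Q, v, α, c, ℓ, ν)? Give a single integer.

Write exponents as rows T,L / cols t,Q,v,α,c,ℓ,ν:
  T: [ 1 -1 -1 -1 -1  0 -1]
  L: [ 0  3  1  2  1  1  2]
Row reduction gives pivot columns t,Q; rank = 2

2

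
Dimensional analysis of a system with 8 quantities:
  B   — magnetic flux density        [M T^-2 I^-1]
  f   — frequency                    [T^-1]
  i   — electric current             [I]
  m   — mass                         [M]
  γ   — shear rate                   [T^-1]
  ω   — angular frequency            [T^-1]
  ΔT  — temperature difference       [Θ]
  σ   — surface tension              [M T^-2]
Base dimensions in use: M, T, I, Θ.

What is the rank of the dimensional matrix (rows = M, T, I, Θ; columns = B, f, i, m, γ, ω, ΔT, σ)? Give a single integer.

4

Write exponents as rows M,T,I,Θ / cols B,f,i,m,γ,ω,ΔT,σ:
  M: [ 1  0  0  1  0  0  0  1]
  T: [-2 -1  0  0 -1 -1  0 -2]
  I: [-1  0  1  0  0  0  0  0]
  Θ: [ 0  0  0  0  0  0  1  0]
Row reduction gives pivot columns B,f,i,ΔT; rank = 4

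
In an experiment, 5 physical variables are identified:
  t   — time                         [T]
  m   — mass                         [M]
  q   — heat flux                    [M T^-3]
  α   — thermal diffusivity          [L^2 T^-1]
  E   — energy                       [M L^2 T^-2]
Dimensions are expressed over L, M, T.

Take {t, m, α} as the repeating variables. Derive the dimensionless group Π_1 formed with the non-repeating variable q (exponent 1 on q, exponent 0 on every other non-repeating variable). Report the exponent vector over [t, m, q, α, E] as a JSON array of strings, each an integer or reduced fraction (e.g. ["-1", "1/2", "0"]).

["3", "-1", "1", "0", "0"]

Write exponents as rows L,M,T / cols t,m,q,α,E:
  L: [ 0  0  0  2  2]
  M: [ 0  1  1  0  1]
  T: [ 1  0 -3 -1 -2]
Row reduction gives pivot columns t,m,α; rank = 3
Repeat: t,m,α; free: q,E
RREF:
  r0: [   1    0   -3    0   -1]
  r1: [   0    1    1    0    1]
  r2: [   0    0    0    1    1]
Fix exponent of q at 1, E at 0; solve each RREF row for its pivot's exponent:
  r0: exp(t) + (-3)·1 = 0 ⇒ exp(t) = 3
  r1: exp(m) + (1)·1 = 0 ⇒ exp(m) = -1
  r2: exp(α) + (0)·1 = 0 ⇒ exp(α) = 0
Π_1 = t^3 · m^-1 · q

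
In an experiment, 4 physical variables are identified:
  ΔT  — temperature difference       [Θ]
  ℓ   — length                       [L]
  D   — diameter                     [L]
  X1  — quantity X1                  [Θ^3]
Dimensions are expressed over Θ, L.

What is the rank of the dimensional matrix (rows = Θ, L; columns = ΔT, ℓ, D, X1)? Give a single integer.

2

Dimensional matrix (Θ×L by ΔT×ℓ×D×X1):
  Θ: [ 1  0  0  3]
  L: [ 0  1  1  0]
Row reduction gives pivot columns ΔT,ℓ; rank = 2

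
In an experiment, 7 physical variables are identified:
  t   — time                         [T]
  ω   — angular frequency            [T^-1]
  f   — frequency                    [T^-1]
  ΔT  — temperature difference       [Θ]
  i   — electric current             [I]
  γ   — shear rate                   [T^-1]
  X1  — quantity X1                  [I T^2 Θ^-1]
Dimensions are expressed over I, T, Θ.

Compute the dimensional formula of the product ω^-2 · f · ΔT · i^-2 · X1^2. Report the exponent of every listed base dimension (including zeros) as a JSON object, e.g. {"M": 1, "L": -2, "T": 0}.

Exponent matrix [I,T,Θ] × [t,ω,f,ΔT,i,γ,X1]:
  I: [ 0  0  0  0  1  0  1]
  T: [ 1 -1 -1  0  0 -1  2]
  Θ: [ 0  0  0  1  0  0 -1]
  [I]: (-2)·0+(1)·0+(1)·0+(-2)·1+(2)·1 = 0
  [T]: (-2)·-1+(1)·-1+(1)·0+(-2)·0+(2)·2 = 5
  [Θ]: (-2)·0+(1)·0+(1)·1+(-2)·0+(2)·-1 = -1
⇒ T^5 Θ^-1

{"I": 0, "T": 5, "Θ": -1}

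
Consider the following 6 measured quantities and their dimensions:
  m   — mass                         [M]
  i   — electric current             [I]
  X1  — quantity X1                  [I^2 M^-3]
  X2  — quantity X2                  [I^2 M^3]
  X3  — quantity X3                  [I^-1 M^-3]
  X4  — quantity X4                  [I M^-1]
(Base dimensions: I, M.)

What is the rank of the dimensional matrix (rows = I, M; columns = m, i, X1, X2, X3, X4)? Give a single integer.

Write exponents as rows I,M / cols m,i,X1,X2,X3,X4:
  I: [ 0  1  2  2 -1  1]
  M: [ 1  0 -3  3 -3 -1]
Echelon form has 2 nonzero rows (pivots: m,i)

2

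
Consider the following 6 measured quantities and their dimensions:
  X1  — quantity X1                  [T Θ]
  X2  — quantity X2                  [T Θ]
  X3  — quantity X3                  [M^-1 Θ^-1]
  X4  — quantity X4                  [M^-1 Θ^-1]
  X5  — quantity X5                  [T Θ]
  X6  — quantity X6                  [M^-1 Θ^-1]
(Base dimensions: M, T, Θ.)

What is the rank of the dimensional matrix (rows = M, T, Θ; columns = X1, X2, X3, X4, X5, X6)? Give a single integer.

Dimensional matrix (M×T×Θ by X1×X2×X3×X4×X5×X6):
  M: [ 0  0 -1 -1  0 -1]
  T: [ 1  1  0  0  1  0]
  Θ: [ 1  1 -1 -1  1 -1]
Row reduction gives pivot columns X1,X3; rank = 2

2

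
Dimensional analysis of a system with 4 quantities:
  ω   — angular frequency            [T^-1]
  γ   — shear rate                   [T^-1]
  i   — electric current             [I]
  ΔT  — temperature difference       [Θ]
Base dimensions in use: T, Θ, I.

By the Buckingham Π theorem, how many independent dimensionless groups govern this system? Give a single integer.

1

Exponent matrix [T,Θ,I] × [ω,γ,i,ΔT]:
  T: [-1 -1  0  0]
  Θ: [ 0  0  0  1]
  I: [ 0  0  1  0]
Row reduction gives pivot columns ω,i,ΔT; rank = 3
4 vars − rank 3 = 1 Π group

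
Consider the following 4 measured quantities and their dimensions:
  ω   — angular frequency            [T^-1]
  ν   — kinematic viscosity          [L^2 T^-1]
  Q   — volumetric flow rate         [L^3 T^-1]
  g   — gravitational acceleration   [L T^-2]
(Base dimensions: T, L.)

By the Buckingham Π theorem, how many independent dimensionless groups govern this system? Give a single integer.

Dimensional matrix (T×L by ω×ν×Q×g):
  T: [-1 -1 -1 -2]
  L: [ 0  2  3  1]
Echelon form has 2 nonzero rows (pivots: ω,ν)
n=4, r=2 ⇒ 2 dimensionless groups

2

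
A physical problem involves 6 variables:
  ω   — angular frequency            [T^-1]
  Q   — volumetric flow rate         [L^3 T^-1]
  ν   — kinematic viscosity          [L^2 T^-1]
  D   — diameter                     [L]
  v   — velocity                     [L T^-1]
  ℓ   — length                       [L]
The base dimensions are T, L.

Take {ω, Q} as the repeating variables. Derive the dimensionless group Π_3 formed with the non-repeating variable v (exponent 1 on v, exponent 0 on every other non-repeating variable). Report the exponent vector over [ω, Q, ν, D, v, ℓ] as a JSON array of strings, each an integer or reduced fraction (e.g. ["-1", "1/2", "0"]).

["-2/3", "-1/3", "0", "0", "1", "0"]

Dimensional matrix (T×L by ω×Q×ν×D×v×ℓ):
  T: [-1 -1 -1  0 -1  0]
  L: [ 0  3  2  1  1  1]
Echelon form has 2 nonzero rows (pivots: ω,Q)
Pivot set = {ω,Q}, free = {ν,D,v,ℓ}
RREF:
  r0: [   1    0  1/3 -1/3  2/3 -1/3]
  r1: [   0    1  2/3  1/3  1/3  1/3]
Fix exponent of v at 1, ν at 0, D at 0, ℓ at 0; solve each RREF row for its pivot's exponent:
  r0: exp(ω) + (2/3)·1 = 0 ⇒ exp(ω) = -2/3
  r1: exp(Q) + (1/3)·1 = 0 ⇒ exp(Q) = -1/3
Π_3 = ω^(-2/3) · Q^(-1/3) · v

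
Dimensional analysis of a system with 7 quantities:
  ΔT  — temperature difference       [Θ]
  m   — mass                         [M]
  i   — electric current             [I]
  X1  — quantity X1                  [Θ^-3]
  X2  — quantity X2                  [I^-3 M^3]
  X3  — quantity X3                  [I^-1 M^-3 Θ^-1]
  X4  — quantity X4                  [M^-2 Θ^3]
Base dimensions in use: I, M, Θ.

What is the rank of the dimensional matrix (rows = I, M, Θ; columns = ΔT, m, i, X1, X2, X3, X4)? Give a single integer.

Dimensional matrix (I×M×Θ by ΔT×m×i×X1×X2×X3×X4):
  I: [ 0  0  1  0 -3 -1  0]
  M: [ 0  1  0  0  3 -3 -2]
  Θ: [ 1  0  0 -3  0 -1  3]
Row reduction gives pivot columns ΔT,m,i; rank = 3

3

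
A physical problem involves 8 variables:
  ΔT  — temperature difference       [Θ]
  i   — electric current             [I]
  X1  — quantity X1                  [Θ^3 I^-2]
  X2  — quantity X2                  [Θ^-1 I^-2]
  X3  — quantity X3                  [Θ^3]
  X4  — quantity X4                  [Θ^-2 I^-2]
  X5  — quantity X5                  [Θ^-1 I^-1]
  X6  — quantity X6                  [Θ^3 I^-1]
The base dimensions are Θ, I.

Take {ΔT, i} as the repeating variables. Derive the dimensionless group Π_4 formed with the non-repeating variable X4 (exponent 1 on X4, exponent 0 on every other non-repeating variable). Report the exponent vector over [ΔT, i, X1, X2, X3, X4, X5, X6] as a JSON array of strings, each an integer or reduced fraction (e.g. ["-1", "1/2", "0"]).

["2", "2", "0", "0", "0", "1", "0", "0"]

Write exponents as rows Θ,I / cols ΔT,i,X1,X2,X3,X4,X5,X6:
  Θ: [ 1  0  3 -1  3 -2 -1  3]
  I: [ 0  1 -2 -2  0 -2 -1 -1]
RREF → pivots at {ΔT,i} ⇒ r = 2
Pivot set = {ΔT,i}, free = {X1,X2,X3,X4,X5,X6}
RREF:
  r0: [   1    0    3   -1    3   -2   -1    3]
  r1: [   0    1   -2   -2    0   -2   -1   -1]
Fix exponent of X4 at 1, X1 at 0, X2 at 0, X3 at 0, X5 at 0, X6 at 0; solve each RREF row for its pivot's exponent:
  r0: exp(ΔT) + (-2)·1 = 0 ⇒ exp(ΔT) = 2
  r1: exp(i) + (-2)·1 = 0 ⇒ exp(i) = 2
Π_4 = ΔT^2 · i^2 · X4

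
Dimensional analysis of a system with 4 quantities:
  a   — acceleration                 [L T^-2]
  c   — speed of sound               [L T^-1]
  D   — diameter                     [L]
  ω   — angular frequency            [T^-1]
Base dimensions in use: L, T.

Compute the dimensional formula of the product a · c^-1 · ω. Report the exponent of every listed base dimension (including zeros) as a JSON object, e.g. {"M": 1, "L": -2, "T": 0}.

Write exponents as rows L,T / cols a,c,D,ω:
  L: [ 1  1  1  0]
  T: [-2 -1  0 -1]
  [L]: (1)·1+(-1)·1+(1)·0 = 0
  [T]: (1)·-2+(-1)·-1+(1)·-1 = -2
⇒ T^-2

{"L": 0, "T": -2}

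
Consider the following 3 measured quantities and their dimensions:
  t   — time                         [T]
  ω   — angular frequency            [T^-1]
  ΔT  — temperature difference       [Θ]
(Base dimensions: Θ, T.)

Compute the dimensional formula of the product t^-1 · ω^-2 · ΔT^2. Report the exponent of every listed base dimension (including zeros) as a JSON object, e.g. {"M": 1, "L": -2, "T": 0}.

Exponent matrix [Θ,T] × [t,ω,ΔT]:
  Θ: [ 0  0  1]
  T: [ 1 -1  0]
  [Θ]: (-1)·0+(-2)·0+(2)·1 = 2
  [T]: (-1)·1+(-2)·-1+(2)·0 = 1
⇒ Θ^2 T

{"Θ": 2, "T": 1}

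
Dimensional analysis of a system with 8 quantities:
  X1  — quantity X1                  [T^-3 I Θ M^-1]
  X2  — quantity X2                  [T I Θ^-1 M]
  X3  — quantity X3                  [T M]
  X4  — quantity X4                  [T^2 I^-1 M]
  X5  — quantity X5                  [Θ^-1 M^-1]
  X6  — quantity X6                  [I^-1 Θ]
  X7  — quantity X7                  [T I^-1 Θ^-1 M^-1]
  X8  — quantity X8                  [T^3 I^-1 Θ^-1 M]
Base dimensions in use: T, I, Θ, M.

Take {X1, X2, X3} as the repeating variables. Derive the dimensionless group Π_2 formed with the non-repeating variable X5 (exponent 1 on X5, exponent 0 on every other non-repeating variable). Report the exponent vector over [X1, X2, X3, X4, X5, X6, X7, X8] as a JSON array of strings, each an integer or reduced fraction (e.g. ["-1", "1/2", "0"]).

["1/2", "-1/2", "2", "0", "1", "0", "0", "0"]

Write exponents as rows T,I,Θ,M / cols X1,X2,X3,X4,X5,X6,X7,X8:
  T: [-3  1  1  2  0  0  1  3]
  I: [ 1  1  0 -1  0 -1 -1 -1]
  Θ: [ 1 -1  0  0 -1  1 -1 -1]
  M: [-1  1  1  1 -1  0 -1  1]
RREF → pivots at {X1,X2,X3} ⇒ r = 3
Repeat: X1,X2,X3; free: X4,X5,X6,X7,X8
RREF:
  r0: [   1    0    0 -1/2 -1/2    0   -1   -1]
  r1: [   0    1    0 -1/2  1/2   -1    0    0]
  r2: [   0    0    1    1   -2    1   -2    0]
  r3: [   0    0    0    0    0    0    0    0]
Fix exponent of X5 at 1, X4 at 0, X6 at 0, X7 at 0, X8 at 0; solve each RREF row for its pivot's exponent:
  r0: exp(X1) + (-1/2)·1 = 0 ⇒ exp(X1) = 1/2
  r1: exp(X2) + (1/2)·1 = 0 ⇒ exp(X2) = -1/2
  r2: exp(X3) + (-2)·1 = 0 ⇒ exp(X3) = 2
Π_2 = X1^(1/2) · X2^(-1/2) · X3^2 · X5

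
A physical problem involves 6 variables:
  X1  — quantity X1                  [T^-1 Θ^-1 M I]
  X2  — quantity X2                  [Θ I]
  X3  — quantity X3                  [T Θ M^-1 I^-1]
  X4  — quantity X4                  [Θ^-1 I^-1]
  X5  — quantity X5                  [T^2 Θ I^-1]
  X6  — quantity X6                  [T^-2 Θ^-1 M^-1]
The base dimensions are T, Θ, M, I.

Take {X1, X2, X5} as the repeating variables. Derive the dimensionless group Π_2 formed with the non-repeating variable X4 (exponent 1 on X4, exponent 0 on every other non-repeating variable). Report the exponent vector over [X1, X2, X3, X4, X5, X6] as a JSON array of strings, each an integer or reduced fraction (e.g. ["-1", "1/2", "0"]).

["0", "1", "0", "1", "0", "0"]

Write exponents as rows T,Θ,M,I / cols X1,X2,X3,X4,X5,X6:
  T: [-1  0  1  0  2 -2]
  Θ: [-1  1  1 -1  1 -1]
  M: [ 1  0 -1  0  0 -1]
  I: [ 1  1 -1 -1 -1  0]
Echelon form has 3 nonzero rows (pivots: X1,X2,X5)
Repeat: X1,X2,X5; free: X3,X4,X6
RREF:
  r0: [   1    0   -1    0    0   -1]
  r1: [   0    1    0   -1    0 -1/2]
  r2: [   0    0    0    0    1 -3/2]
  r3: [   0    0    0    0    0    0]
Fix exponent of X4 at 1, X3 at 0, X6 at 0; solve each RREF row for its pivot's exponent:
  r0: exp(X1) + (0)·1 = 0 ⇒ exp(X1) = 0
  r1: exp(X2) + (-1)·1 = 0 ⇒ exp(X2) = 1
  r2: exp(X5) + (0)·1 = 0 ⇒ exp(X5) = 0
Π_2 = X2 · X4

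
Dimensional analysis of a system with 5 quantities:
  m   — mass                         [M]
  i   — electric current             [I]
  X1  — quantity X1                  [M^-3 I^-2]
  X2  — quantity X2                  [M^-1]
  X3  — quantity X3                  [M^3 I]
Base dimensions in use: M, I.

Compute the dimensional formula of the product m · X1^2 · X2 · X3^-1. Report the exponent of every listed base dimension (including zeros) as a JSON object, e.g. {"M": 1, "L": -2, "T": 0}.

{"M": -9, "I": -5}

Dimensional matrix (M×I by m×i×X1×X2×X3):
  M: [ 1  0 -3 -1  3]
  I: [ 0  1 -2  0  1]
  [M]: (1)·1+(2)·-3+(1)·-1+(-1)·3 = -9
  [I]: (1)·0+(2)·-2+(1)·0+(-1)·1 = -5
⇒ M^-9 I^-5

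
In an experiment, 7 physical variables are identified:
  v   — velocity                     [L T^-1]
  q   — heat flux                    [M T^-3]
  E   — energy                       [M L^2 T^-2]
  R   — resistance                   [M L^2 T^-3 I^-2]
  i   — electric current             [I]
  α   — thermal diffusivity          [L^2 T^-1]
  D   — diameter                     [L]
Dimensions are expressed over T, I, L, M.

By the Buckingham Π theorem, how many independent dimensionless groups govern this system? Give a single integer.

3

Exponent matrix [T,I,L,M] × [v,q,E,R,i,α,D]:
  T: [-1 -3 -2 -3  0 -1  0]
  I: [ 0  0  0 -2  1  0  0]
  L: [ 1  0  2  2  0  2  1]
  M: [ 0  1  1  1  0  0  0]
RREF → pivots at {v,q,E,R} ⇒ r = 4
Π count = n − r = 7 − 4 = 3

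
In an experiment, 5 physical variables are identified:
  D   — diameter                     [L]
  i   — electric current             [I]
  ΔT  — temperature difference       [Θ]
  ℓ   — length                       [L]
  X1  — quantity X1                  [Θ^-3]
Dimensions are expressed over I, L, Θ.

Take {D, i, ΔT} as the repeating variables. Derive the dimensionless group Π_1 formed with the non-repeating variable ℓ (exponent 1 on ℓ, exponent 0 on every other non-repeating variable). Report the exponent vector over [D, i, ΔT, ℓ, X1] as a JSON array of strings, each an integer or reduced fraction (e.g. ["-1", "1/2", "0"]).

Exponent matrix [I,L,Θ] × [D,i,ΔT,ℓ,X1]:
  I: [ 0  1  0  0  0]
  L: [ 1  0  0  1  0]
  Θ: [ 0  0  1  0 -3]
RREF → pivots at {D,i,ΔT} ⇒ r = 3
Repeat: D,i,ΔT; free: ℓ,X1
RREF:
  r0: [   1    0    0    1    0]
  r1: [   0    1    0    0    0]
  r2: [   0    0    1    0   -3]
Fix exponent of ℓ at 1, X1 at 0; solve each RREF row for its pivot's exponent:
  r0: exp(D) + (1)·1 = 0 ⇒ exp(D) = -1
  r1: exp(i) + (0)·1 = 0 ⇒ exp(i) = 0
  r2: exp(ΔT) + (0)·1 = 0 ⇒ exp(ΔT) = 0
Π_1 = D^-1 · ℓ

["-1", "0", "0", "1", "0"]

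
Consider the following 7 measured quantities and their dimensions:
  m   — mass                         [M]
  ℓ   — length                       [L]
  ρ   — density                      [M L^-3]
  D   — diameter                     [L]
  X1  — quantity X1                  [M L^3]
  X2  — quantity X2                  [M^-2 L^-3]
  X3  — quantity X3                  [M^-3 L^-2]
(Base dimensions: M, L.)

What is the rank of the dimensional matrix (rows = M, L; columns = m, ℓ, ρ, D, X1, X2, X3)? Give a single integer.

Dimensional matrix (M×L by m×ℓ×ρ×D×X1×X2×X3):
  M: [ 1  0  1  0  1 -2 -3]
  L: [ 0  1 -3  1  3 -3 -2]
RREF → pivots at {m,ℓ} ⇒ r = 2

2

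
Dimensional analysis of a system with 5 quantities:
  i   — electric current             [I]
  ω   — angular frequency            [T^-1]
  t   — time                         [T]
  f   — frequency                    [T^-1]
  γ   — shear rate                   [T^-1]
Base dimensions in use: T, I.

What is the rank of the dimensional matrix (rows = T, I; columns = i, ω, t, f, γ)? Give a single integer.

Dimensional matrix (T×I by i×ω×t×f×γ):
  T: [ 0 -1  1 -1 -1]
  I: [ 1  0  0  0  0]
RREF → pivots at {i,ω} ⇒ r = 2

2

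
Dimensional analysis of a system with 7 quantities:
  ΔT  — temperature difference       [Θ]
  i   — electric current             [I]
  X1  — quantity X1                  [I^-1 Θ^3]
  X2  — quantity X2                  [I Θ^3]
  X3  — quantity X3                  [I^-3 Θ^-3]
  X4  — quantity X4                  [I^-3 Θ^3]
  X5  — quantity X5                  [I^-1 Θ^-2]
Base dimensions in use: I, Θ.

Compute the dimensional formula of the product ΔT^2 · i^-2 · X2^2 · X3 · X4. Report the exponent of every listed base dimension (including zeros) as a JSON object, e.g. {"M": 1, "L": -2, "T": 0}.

Exponent matrix [I,Θ] × [ΔT,i,X1,X2,X3,X4,X5]:
  I: [ 0  1 -1  1 -3 -3 -1]
  Θ: [ 1  0  3  3 -3  3 -2]
  [I]: (2)·0+(-2)·1+(2)·1+(1)·-3+(1)·-3 = -6
  [Θ]: (2)·1+(-2)·0+(2)·3+(1)·-3+(1)·3 = 8
⇒ I^-6 Θ^8

{"I": -6, "Θ": 8}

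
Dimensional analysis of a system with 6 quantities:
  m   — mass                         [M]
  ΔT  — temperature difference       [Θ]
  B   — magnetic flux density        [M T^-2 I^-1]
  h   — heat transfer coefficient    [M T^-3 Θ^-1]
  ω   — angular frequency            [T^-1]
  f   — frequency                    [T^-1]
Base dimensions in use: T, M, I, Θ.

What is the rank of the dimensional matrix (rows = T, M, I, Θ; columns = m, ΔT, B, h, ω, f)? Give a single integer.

4

Exponent matrix [T,M,I,Θ] × [m,ΔT,B,h,ω,f]:
  T: [ 0  0 -2 -3 -1 -1]
  M: [ 1  0  1  1  0  0]
  I: [ 0  0 -1  0  0  0]
  Θ: [ 0  1  0 -1  0  0]
Row reduction gives pivot columns m,ΔT,B,h; rank = 4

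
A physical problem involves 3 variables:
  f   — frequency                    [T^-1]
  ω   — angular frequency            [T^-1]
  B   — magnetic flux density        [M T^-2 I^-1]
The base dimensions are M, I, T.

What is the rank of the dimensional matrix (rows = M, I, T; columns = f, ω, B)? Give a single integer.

2

Write exponents as rows M,I,T / cols f,ω,B:
  M: [ 0  0  1]
  I: [ 0  0 -1]
  T: [-1 -1 -2]
Echelon form has 2 nonzero rows (pivots: f,B)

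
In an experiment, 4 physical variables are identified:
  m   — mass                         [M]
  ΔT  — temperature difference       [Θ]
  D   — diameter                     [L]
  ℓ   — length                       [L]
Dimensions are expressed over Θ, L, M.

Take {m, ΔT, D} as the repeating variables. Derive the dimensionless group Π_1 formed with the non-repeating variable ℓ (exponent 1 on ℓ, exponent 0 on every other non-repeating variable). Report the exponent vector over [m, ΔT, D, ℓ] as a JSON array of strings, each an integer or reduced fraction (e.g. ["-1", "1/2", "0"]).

["0", "0", "-1", "1"]

Dimensional matrix (Θ×L×M by m×ΔT×D×ℓ):
  Θ: [ 0  1  0  0]
  L: [ 0  0  1  1]
  M: [ 1  0  0  0]
Row reduction gives pivot columns m,ΔT,D; rank = 3
Repeat: m,ΔT,D; free: ℓ
RREF:
  r0: [   1    0    0    0]
  r1: [   0    1    0    0]
  r2: [   0    0    1    1]
Fix exponent of ℓ at 1; solve each RREF row for its pivot's exponent:
  r0: exp(m) + (0)·1 = 0 ⇒ exp(m) = 0
  r1: exp(ΔT) + (0)·1 = 0 ⇒ exp(ΔT) = 0
  r2: exp(D) + (1)·1 = 0 ⇒ exp(D) = -1
Π_1 = D^-1 · ℓ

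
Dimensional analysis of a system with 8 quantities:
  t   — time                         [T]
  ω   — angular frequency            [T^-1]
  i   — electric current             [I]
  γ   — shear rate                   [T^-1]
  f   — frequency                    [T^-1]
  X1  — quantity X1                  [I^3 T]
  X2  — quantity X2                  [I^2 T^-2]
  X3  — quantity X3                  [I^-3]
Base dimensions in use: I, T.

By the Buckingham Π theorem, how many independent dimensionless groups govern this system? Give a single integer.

6

Exponent matrix [I,T] × [t,ω,i,γ,f,X1,X2,X3]:
  I: [ 0  0  1  0  0  3  2 -3]
  T: [ 1 -1  0 -1 -1  1 -2  0]
Echelon form has 2 nonzero rows (pivots: t,i)
n=8, r=2 ⇒ 6 dimensionless groups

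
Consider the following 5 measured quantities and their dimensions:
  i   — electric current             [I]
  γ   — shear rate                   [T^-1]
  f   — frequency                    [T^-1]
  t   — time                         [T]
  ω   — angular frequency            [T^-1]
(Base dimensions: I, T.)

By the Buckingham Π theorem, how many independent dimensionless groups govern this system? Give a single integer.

3

Dimensional matrix (I×T by i×γ×f×t×ω):
  I: [ 1  0  0  0  0]
  T: [ 0 -1 -1  1 -1]
RREF → pivots at {i,γ} ⇒ r = 2
n=5, r=2 ⇒ 3 dimensionless groups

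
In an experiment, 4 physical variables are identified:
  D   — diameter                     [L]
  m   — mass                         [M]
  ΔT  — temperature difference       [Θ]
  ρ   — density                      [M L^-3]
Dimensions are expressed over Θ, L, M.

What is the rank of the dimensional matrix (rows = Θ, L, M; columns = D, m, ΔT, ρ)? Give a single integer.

Exponent matrix [Θ,L,M] × [D,m,ΔT,ρ]:
  Θ: [ 0  0  1  0]
  L: [ 1  0  0 -3]
  M: [ 0  1  0  1]
Echelon form has 3 nonzero rows (pivots: D,m,ΔT)

3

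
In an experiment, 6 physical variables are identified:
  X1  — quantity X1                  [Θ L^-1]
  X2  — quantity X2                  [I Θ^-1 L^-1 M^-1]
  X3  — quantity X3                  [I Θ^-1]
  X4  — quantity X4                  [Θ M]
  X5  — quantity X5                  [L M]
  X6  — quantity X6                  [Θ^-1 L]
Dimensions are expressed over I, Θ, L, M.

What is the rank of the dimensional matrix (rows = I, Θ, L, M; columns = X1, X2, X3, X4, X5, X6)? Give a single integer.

3

Dimensional matrix (I×Θ×L×M by X1×X2×X3×X4×X5×X6):
  I: [ 0  1  1  0  0  0]
  Θ: [ 1 -1 -1  1  0 -1]
  L: [-1 -1  0  0  1  1]
  M: [ 0 -1  0  1  1  0]
Echelon form has 3 nonzero rows (pivots: X1,X2,X3)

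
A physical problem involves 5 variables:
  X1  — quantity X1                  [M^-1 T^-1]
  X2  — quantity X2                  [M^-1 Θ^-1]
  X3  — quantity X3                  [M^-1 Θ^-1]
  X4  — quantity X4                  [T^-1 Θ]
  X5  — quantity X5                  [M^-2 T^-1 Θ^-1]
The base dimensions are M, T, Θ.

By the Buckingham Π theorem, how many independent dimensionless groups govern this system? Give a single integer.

Exponent matrix [M,T,Θ] × [X1,X2,X3,X4,X5]:
  M: [-1 -1 -1  0 -2]
  T: [-1  0  0 -1 -1]
  Θ: [ 0 -1 -1  1 -1]
Row reduction gives pivot columns X1,X2; rank = 2
Π count = n − r = 5 − 2 = 3

3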